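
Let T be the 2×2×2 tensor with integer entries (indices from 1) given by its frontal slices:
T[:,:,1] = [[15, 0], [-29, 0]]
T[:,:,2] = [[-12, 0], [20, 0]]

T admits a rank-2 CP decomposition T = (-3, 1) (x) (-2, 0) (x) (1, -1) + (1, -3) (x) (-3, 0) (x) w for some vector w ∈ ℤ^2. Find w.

w = (-3, 2)

Subtract the known terms from T to get the rank-1 residual R = (1, -3) (x) (-3, 0) (x) w, so R[i,j,k] = a[i]·b[j]·w[k]. Pick indices with nonzero a[1]·b[1] = (1)·(-3) = -3. Only the fibre through (1,1,·) is needed: R[1,1,:] = T[1,1,:] − Σₗ aₗ[1]bₗ[1]cₗ = [15, -12] − (-3)·(-2)·(1, -1) = [9, -6]. Then w[k] = R[1,1,k] / -3 for each k, giving w = [9, -6] / -3 = (-3, 2).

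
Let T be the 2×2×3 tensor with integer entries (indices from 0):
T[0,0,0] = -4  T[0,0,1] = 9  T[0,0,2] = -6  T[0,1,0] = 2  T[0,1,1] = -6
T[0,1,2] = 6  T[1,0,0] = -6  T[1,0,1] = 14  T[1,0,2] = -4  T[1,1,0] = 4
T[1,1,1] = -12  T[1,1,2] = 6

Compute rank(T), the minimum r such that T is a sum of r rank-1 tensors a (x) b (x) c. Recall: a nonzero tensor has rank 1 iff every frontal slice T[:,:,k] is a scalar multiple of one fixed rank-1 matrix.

3

Lower bound: in the mode-3 unfolding of T (rows indexed by k, columns by (i,j)) the 3×3 minor on rows k ∈ {0, 1, 2}, columns (i,j) ∈ {(0,0), (0,1), (1,0)} is det [[-4, 2, -6], [9, -6, 14], [-6, 6, -4]] = 36 ≠ 0, so that unfolding has rank ≥ 3 and hence rank(T) ≥ 3 (CP rank is at least every unfolding rank, though it can be larger).
Upper bound: T is a sum of 3 rank-1 terms, T = [0, 1] (x) [1, -1] (x) [-2, 4, 4] + [1, 1] (x) [2, -1] (x) [-2, 4, -2] + [1, 2] (x) [1, -2] (x) [0, 1, -2] (written with every a and b primitive with positive leading entry and the scale carried by c; CP decompositions are not unique, and this one is verified by expanding entrywise), so rank(T) ≤ 3.
These bounds meet, so rank(T) = 3.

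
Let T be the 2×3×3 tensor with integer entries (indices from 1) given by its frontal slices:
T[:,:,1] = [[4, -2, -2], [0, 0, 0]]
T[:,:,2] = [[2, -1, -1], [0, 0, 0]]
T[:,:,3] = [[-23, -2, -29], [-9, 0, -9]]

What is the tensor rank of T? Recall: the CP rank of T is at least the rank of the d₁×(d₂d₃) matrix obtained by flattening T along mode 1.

2

Lower bound: in the mode-2 unfolding of T (rows indexed by j, columns by (i,k)) the 2×2 minor on rows j ∈ {1, 2}, columns (i,k) ∈ {(1,1), (1,3)} is det [[4, -23], [-2, -2]] = -54 ≠ 0, so that unfolding has rank ≥ 2 and hence rank(T) ≥ 2 (CP rank is at least every unfolding rank, though it can be larger).
Upper bound: with S_k = T[:,:,k], the two rank-1 terms a₁b₁ᵀ, a₂b₂ᵀ are the rank-1 members of the pencil x·S₁ + y·S₃.
The 2×2 minor of x·S₁ + y·S₃ on rows {1,2}, columns {1,2} is −18·xy − 18·y² = (-18)·(y)(x + y), vanishing at (x:y) = (1:0) and (1:-1).
M₁ = S₁ = [[4, -2, -2], [0, 0, 0]] = 2·(1, 0)(2, -1, -1)ᵀ and M₂ = S₁ − S₃ = [[27, 0, 27], [9, 0, 9]] = 9·(3, 1)(1, 0, 1)ᵀ, so take a₁ = (1, 0), b₁ = (2, -1, -1), a₂ = (3, 1), b₂ = (1, 0, 1).
Each slice is an integer combination of E₁ = a₁b₁ᵀ and E₂ = a₂b₂ᵀ: S₁ = 2·E₁, S₂ = E₁, S₃ = 2·E₁ − 9·E₂; reading off coefficients, c₁ = (2, 1, 2) and c₂ = (0, 0, -9).
Hence T = (1, 0) ⊗ (2, -1, -1) ⊗ (2, 1, 2) + (3, 1) ⊗ (1, 0, 1) ⊗ (0, 0, -9), so rank(T) ≤ 2.
These bounds meet, so rank(T) = 2.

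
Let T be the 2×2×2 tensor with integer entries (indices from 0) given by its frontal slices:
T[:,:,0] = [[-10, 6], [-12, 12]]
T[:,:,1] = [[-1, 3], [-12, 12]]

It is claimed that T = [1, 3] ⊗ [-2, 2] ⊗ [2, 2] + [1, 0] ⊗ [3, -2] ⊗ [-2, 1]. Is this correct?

No

Reconstruct entry (0,1,0) from the claimed factors: Σₗ aₗ[0]bₗ[1]cₗ[0] = (1)·(2)·(2) + (1)·(-2)·(-2) = 8, but T[0,1,0] = 6. The claim is false.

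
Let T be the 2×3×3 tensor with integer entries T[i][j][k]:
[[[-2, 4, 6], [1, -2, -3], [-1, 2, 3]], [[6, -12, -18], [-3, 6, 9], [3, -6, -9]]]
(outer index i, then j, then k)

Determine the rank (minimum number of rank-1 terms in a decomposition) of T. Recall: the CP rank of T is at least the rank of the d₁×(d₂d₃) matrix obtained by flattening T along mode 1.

1

Lower bound: T ≠ 0 (e.g. T[0,0,0] = -2), so rank(T) ≥ 1.
Upper bound: if T = a ⊗ b ⊗ c then every fibre of T is a multiple of the corresponding factor, so read the factors off the fibres through the nonzero entry T[0,0,0] = -2.
The mode-1 fibre T[:,0,0] = [-2, 6] gives a = [1, -3] (primitive direction); the mode-2 fibre T[0,:,0] = [-2, 1, -1] gives b = [2, -1, 1]; then c[k] = T[0,0,k] / (a[0]·b[0]) = [-2, 4, 6] / 2 = [-1, 2, 3].
Expanding [1, -3] ⊗ [2, -1, 1] ⊗ [-1, 2, 3] reproduces all 18 entries of T, so T = [1, -3] ⊗ [2, -1, 1] ⊗ [-1, 2, 3] and rank(T) ≤ 1.
These bounds meet, so rank(T) = 1.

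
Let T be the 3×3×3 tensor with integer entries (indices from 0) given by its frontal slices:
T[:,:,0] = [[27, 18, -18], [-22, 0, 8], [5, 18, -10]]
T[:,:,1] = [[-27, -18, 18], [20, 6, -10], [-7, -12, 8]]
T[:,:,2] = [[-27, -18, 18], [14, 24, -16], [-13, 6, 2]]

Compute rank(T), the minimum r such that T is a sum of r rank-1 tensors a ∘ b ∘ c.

Lower bound: the mode-3 unfolding of T (rows indexed by k, columns by (i,j) = (0,0), (0,1), (0,2), (1,0), (1,1), (1,2), (2,0), (2,1), (2,2)) is [[27, 18, -18, -22, 0, 8, 5, 18, -10], [-27, -18, 18, 20, 6, -10, -7, -12, 8], [-27, -18, 18, 14, 24, -16, -13, 6, 2]].
There the 2×2 minor on rows k ∈ {0, 1}, columns (i,j) ∈ {(0,0), (1,0)} is det [[27, -22], [-27, 20]] = -54 ≠ 0, so this unfolding has rank ≥ 2; CP rank is at least every unfolding rank, so rank(T) ≥ 2. (Flattening ranks never certify an upper bound on CP rank; for that we must actually write T with 2 rank-1 terms.)
Upper bound — finding two terms. Write S_k = T[:,:,k] for the frontal slices: S₀ = [[27, 18, -18], [-22, 0, 8], [5, 18, -10]], S₁ = [[-27, -18, 18], [20, 6, -10], [-7, -12, 8]], S₂ = [[-27, -18, 18], [14, 24, -16], [-13, 6, 2]].
If T = a₁ ∘ b₁ ∘ c₁ + a₂ ∘ b₂ ∘ c₂ then each S_k = c₁[k]·a₁b₁ᵀ + c₂[k]·a₂b₂ᵀ. S₀ and S₁ are linearly independent, so a₁b₁ᵀ and a₂b₂ᵀ must span the same plane of matrices: they are the rank-1 matrices of the form x·S₀ + y·S₁.
The 2×2 minor of x·S₀ + y·S₁ on rows {0,1}, columns {0,1} is 396·x² − 594·xy + 198·y² = 198·(2·x − y)(x − y), vanishing at (x:y) = (1:2) and (1:1).
M₁ = S₀ + 2·S₁ = [[-27, -18, 18], [18, 12, -12], [-9, -6, 6]] = (-3)·[3, -2, 1][3, 2, -2]ᵀ and M₂ = S₀ + S₁ = [[0, 0, 0], [-2, 6, -2], [-2, 6, -2]] = (-2)·[0, 1, 1][1, -3, 1]ᵀ, so take a₁ = [3, -2, 1], b₁ = [3, 2, -2], a₂ = [0, 1, 1], b₂ = [1, -3, 1].
Each slice is an integer combination of E₁ = a₁b₁ᵀ and E₂ = a₂b₂ᵀ: S₀ = 3·E₁ − 4·E₂, S₁ = −3·E₁ + 2·E₂, S₂ = −3·E₁ − 4·E₂; reading off coefficients, c₁ = [3, -3, -3] and c₂ = [-4, 2, -4].
Hence T = [3, -2, 1] ∘ [3, 2, -2] ∘ [3, -3, -3] + [0, 1, 1] ∘ [1, -3, 1] ∘ [-4, 2, -4], so rank(T) ≤ 2.
These bounds meet, so rank(T) = 2.

2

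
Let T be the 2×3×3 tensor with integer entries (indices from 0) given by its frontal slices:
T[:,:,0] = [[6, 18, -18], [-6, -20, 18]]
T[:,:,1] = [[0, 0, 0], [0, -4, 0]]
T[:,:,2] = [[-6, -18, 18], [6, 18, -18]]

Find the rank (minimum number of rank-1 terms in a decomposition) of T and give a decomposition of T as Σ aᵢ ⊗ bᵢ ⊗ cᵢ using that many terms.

Lower bound: the mode-1 unfolding of T (rows indexed by i, columns by (j,k) = (0,0), (0,1), (0,2), (1,0), (1,1), (1,2), (2,0), (2,1), (2,2)) is [[6, 0, -6, 18, 0, -18, -18, 0, 18], [-6, 0, 6, -20, -4, 18, 18, 0, -18]].
There the 2×2 minor on rows i ∈ {0, 1}, columns (j,k) ∈ {(0,0), (1,0)} is det [[6, 18], [-6, -20]] = -12 ≠ 0, so this unfolding has rank ≥ 2; CP rank is at least every unfolding rank, so rank(T) ≥ 2. (Unfolding ranks only ever bound the CP rank from below — rank(T) can be strictly larger than all of them — so the matching upper bound has to come from an explicit 2-term decomposition.)
Upper bound — finding two terms. Write S_k = T[:,:,k] for the frontal slices: S₀ = [[6, 18, -18], [-6, -20, 18]], S₁ = [[0, 0, 0], [0, -4, 0]], S₂ = [[-6, -18, 18], [6, 18, -18]].
If T = a₁ ⊗ b₁ ⊗ c₁ + a₂ ⊗ b₂ ⊗ c₂ then each S_k = c₁[k]·a₁b₁ᵀ + c₂[k]·a₂b₂ᵀ. S₀ and S₁ are linearly independent, so a₁b₁ᵀ and a₂b₂ᵀ must span the same plane of matrices: they are the rank-1 matrices of the form x·S₀ + y·S₁.
The 2×2 minor of x·S₀ + y·S₁ on rows {0,1}, columns {0,1} is −12·x² − 24·xy = (-12)·(x + 2·y)(x), vanishing at (x:y) = (2:-1) and (0:1).
M₁ = 2·S₀ − S₁ = [[12, 36, -36], [-12, -36, 36]] = 12·[1, -1][1, 3, -3]ᵀ and M₂ = S₁ = [[0, 0, 0], [0, -4, 0]] = (-4)·[0, 1][0, 1, 0]ᵀ, so take a₁ = [1, -1], b₁ = [1, 3, -3], a₂ = [0, 1], b₂ = [0, 1, 0].
Each slice is an integer combination of E₁ = a₁b₁ᵀ and E₂ = a₂b₂ᵀ: S₀ = 6·E₁ − 2·E₂, S₁ = −4·E₂, S₂ = −6·E₁; reading off coefficients, c₁ = [6, 0, -6] and c₂ = [-2, -4, 0].
Hence T = [1, -1] ⊗ [1, 3, -3] ⊗ [6, 0, -6] + [0, 1] ⊗ [0, 1, 0] ⊗ [-2, -4, 0], so rank(T) ≤ 2.
These bounds meet, so rank(T) = 2.

rank(T) = 2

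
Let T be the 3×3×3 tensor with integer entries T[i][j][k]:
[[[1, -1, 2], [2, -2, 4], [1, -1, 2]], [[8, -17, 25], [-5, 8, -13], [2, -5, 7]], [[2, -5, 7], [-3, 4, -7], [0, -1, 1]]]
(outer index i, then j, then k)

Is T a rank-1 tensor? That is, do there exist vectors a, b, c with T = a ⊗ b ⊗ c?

The mode-1 unfolding of T (rows indexed by i, columns by (j,k) = (0,0), (0,1), (0,2), (1,0), (1,1), (1,2), (2,0), (2,1), (2,2)) is [[1, -1, 2, 2, -2, 4, 1, -1, 2], [8, -17, 25, -5, 8, -13, 2, -5, 7], [2, -5, 7, -3, 4, -7, 0, -1, 1]].
There the 2×2 minor on rows i ∈ {0, 1}, columns (j,k) ∈ {(0,0), (0,1)} is det [[1, -1], [8, -17]] = -9 ≠ 0, so this unfolding has rank ≥ 2; CP rank is at least every unfolding rank, so rank(T) ≥ 2.
In particular rank(T) ≥ 2 > 1, so T is not rank-1.

No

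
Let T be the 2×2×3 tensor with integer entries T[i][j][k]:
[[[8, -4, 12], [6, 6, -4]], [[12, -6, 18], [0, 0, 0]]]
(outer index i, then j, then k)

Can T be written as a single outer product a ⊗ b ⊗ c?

The mode-3 unfolding of T (rows indexed by k, columns by (i,j) = (0,0), (0,1), (1,0), (1,1)) is [[8, 6, 12, 0], [-4, 6, -6, 0], [12, -4, 18, 0]].
There the 2×2 minor on rows k ∈ {0, 1}, columns (i,j) ∈ {(0,0), (0,1)} is det [[8, 6], [-4, 6]] = 72 ≠ 0, so this unfolding has rank ≥ 2; CP rank is at least every unfolding rank, so rank(T) ≥ 2.
In particular rank(T) ≥ 2 > 1, so T is not rank-1.

No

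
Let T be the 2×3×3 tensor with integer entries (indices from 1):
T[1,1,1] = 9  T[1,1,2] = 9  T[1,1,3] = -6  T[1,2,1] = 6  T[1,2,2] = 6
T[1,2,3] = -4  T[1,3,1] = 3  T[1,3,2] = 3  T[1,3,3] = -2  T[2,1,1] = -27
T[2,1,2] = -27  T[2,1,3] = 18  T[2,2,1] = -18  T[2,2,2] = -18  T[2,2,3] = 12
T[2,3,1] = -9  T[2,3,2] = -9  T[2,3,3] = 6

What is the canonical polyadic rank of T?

Lower bound: T ≠ 0 (e.g. T[1,1,1] = 9), so rank(T) ≥ 1.
Upper bound: if T = a ⊗ b ⊗ c then every fibre of T is a multiple of the corresponding factor, so read the factors off the fibres through the nonzero entry T[1,1,1] = 9.
The mode-1 fibre T[:,1,1] = [9, -27] gives a = [1, -3] (primitive direction); the mode-2 fibre T[1,:,1] = [9, 6, 3] gives b = [3, 2, 1]; then c[k] = T[1,1,k] / (a[1]·b[1]) = [9, 9, -6] / 3 = [3, 3, -2].
Expanding [1, -3] ⊗ [3, 2, 1] ⊗ [3, 3, -2] reproduces all 18 entries of T, so T = [1, -3] ⊗ [3, 2, 1] ⊗ [3, 3, -2] and rank(T) ≤ 1.
These bounds meet, so rank(T) = 1.

1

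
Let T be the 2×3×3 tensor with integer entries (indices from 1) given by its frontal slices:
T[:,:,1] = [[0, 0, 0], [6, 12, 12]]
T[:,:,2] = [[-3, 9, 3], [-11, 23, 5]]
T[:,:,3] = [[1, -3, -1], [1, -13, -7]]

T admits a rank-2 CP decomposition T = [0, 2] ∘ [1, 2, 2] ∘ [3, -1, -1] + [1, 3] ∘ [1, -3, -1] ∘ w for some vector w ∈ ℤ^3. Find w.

w = [0, -3, 1]

Subtract the known terms from T to get the rank-1 residual R = [1, 3] ∘ [1, -3, -1] ∘ w, so R[i,j,k] = a[i]·b[j]·w[k]. Pick indices with nonzero a[1]·b[1] = (1)·(1) = 1. Only the fibre through (1,1,·) is needed: R[1,1,:] = T[1,1,:] − Σₗ aₗ[1]bₗ[1]cₗ = [0, -3, 1] − (0)·(1)·[3, -1, -1] = [0, -3, 1]. Then w[k] = R[1,1,k] / 1 for each k, giving w = [0, -3, 1] / 1 = [0, -3, 1].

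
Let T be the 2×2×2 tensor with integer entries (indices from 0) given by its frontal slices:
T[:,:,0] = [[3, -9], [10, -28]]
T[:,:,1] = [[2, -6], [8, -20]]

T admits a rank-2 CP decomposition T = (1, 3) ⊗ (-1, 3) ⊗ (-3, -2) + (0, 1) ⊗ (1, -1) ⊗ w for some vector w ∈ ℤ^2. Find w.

w = (1, 2)

Subtract the known terms from T to get the rank-1 residual R = (0, 1) ⊗ (1, -1) ⊗ w, so R[i,j,k] = a[i]·b[j]·w[k]. Pick indices with nonzero a[1]·b[0] = (1)·(1) = 1. Only the fibre through (1,0,·) is needed: R[1,0,:] = T[1,0,:] − Σₗ aₗ[1]bₗ[0]cₗ = [10, 8] − (3)·(-1)·(-3, -2) = [1, 2]. Then w[k] = R[1,0,k] / 1 for each k, giving w = [1, 2] / 1 = (1, 2).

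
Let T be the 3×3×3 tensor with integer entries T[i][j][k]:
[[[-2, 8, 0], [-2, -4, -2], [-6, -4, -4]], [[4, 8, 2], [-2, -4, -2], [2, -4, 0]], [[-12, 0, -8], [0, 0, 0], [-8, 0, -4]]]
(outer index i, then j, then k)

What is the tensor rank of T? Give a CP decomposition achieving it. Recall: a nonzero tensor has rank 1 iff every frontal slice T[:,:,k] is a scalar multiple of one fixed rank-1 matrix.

Lower bound: the mode-1 unfolding of T (rows indexed by i, columns by (j,k) = (0,0), (0,1), (0,2), (1,0), (1,1), (1,2), (2,0), (2,1), (2,2)) is [[-2, 8, 0, -2, -4, -2, -6, -4, -4], [4, 8, 2, -2, -4, -2, 2, -4, 0], [-12, 0, -8, 0, 0, 0, -8, 0, -4]].
There the 3×3 minor on rows i ∈ {0, 1, 2}, columns (j,k) ∈ {(0,0), (0,1), (0,2)} is det [[-2, 8, 0], [4, 8, 2], [-12, 0, -8]] = 192 ≠ 0, so this unfolding has rank ≥ 3; CP rank is at least every unfolding rank, so rank(T) ≥ 3. (Unfolding ranks only ever bound the CP rank from below — rank(T) can be strictly larger than all of them — so the matching upper bound has to come from an explicit 3-term decomposition.)
Upper bound: T is a sum of 3 rank-1 terms, T = [1, -1, 2] ⊗ [1, 0, 1] ⊗ [-4, 0, -2] + [1, 1, 0] ⊗ [2, -1, -1] ⊗ [2, 4, 2] + [1, 2, 2] ⊗ [1, 0, 0] ⊗ [-2, 0, -2] (written with every a and b primitive with positive leading entry and the scale carried by c; CP decompositions are not unique, and this one is verified by expanding entrywise), so rank(T) ≤ 3.
These bounds meet, so rank(T) = 3.

rank(T) = 3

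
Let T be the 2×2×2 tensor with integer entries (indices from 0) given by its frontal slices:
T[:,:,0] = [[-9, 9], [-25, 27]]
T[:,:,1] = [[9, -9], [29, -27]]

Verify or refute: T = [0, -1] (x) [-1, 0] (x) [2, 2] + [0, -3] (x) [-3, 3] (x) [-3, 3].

No

Reconstruct entry (0,0,0) from the claimed factors: Σₗ aₗ[0]bₗ[0]cₗ[0] = (0)·(-1)·(2) + (0)·(-3)·(-3) = 0, but T[0,0,0] = -9. The claim is false.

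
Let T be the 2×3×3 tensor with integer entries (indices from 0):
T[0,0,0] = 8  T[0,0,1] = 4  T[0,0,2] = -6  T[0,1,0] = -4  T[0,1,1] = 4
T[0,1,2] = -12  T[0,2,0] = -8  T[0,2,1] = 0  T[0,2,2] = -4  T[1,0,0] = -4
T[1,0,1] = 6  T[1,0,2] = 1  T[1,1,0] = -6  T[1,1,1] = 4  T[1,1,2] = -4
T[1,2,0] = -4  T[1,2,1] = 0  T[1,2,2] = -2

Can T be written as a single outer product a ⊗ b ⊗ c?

The mode-3 unfolding of T (rows indexed by k, columns by (i,j) = (0,0), (0,1), (0,2), (1,0), (1,1), (1,2)) is [[8, -4, -8, -4, -6, -4], [4, 4, 0, 6, 4, 0], [-6, -12, -4, 1, -4, -2]].
There the 3×3 minor on rows k ∈ {0, 1, 2}, columns (i,j) ∈ {(0,0), (0,1), (1,0)} is det [[8, -4, -4], [4, 4, 6], [-6, -12, 1]] = 864 ≠ 0, so this unfolding has rank ≥ 3; CP rank is at least every unfolding rank, so rank(T) ≥ 3.
In particular rank(T) ≥ 3 > 1, so T is not rank-1.

No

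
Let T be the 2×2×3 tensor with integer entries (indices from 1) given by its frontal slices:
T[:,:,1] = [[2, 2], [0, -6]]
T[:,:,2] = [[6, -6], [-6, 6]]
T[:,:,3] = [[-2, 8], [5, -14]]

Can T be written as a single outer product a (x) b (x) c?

No

The mode-2 unfolding of T (rows indexed by j, columns by (i,k) = (1,1), (1,2), (1,3), (2,1), (2,2), (2,3)) is [[2, 6, -2, 0, -6, 5], [2, -6, 8, -6, 6, -14]].
There the 2×2 minor on rows j ∈ {1, 2}, columns (i,k) ∈ {(1,1), (1,2)} is det [[2, 6], [2, -6]] = -24 ≠ 0, so this unfolding has rank ≥ 2; CP rank is at least every unfolding rank, so rank(T) ≥ 2.
In particular rank(T) ≥ 2 > 1, so T is not rank-1.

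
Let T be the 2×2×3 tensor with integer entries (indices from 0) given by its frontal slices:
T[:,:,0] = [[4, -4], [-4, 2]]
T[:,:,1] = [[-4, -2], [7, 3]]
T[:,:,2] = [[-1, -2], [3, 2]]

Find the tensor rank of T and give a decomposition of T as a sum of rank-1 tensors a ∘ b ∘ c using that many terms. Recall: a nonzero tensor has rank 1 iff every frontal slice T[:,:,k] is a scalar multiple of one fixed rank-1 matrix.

rank(T) = 3

Lower bound: the mode-3 unfolding of T (rows indexed by k, columns by (i,j) = (0,0), (0,1), (1,0), (1,1)) is [[4, -4, -4, 2], [-4, -2, 7, 3], [-1, -2, 3, 2]].
There the 3×3 minor on rows k ∈ {0, 1, 2}, columns (i,j) ∈ {(0,0), (0,1), (1,0)} is det [[4, -4, -4], [-4, -2, 7], [-1, -2, 3]] = -12 ≠ 0, so this unfolding has rank ≥ 3; CP rank is at least every unfolding rank, so rank(T) ≥ 3. (Unfolding ranks only ever bound the CP rank from below — rank(T) can be strictly larger than all of them — so the matching upper bound has to come from an explicit 3-term decomposition.)
Upper bound: T is a sum of 3 rank-1 terms, T = (0, 1) ∘ (1, 0) ∘ (-2, 4, 2) + (1, -1) ∘ (1, 2) ∘ (0, -2, -1) + (2, -1) ∘ (1, -1) ∘ (2, -1, 0) (one valid choice — decompositions are not unique — normalised so each a, b is primitive with positive first nonzero entry; check it by expanding all entries), so rank(T) ≤ 3.
These bounds meet, so rank(T) = 3.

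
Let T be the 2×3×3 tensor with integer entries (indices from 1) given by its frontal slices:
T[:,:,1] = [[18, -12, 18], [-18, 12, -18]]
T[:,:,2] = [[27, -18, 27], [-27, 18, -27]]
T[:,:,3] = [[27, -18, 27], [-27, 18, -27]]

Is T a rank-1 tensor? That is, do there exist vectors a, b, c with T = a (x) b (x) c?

If T = a (x) b (x) c then every fibre of T is a multiple of the corresponding factor, so read the factors off the fibres through the nonzero entry T[1,1,1] = 18.
The mode-1 fibre T[:,1,1] = [18, -18] gives a = [1, -1] (primitive direction); the mode-2 fibre T[1,:,1] = [18, -12, 18] gives b = [3, -2, 3]; then c[k] = T[1,1,k] / (a[1]·b[1]) = [18, 27, 27] / 3 = [6, 9, 9].
Expanding [1, -1] (x) [3, -2, 3] (x) [6, 9, 9] reproduces all 18 entries of T, so T = [1, -1] (x) [3, -2, 3] (x) [6, 9, 9] and rank(T) ≤ 1.
Equivalently every frontal slice T[:,:,k] is c[k] times the rank-1 matrix [1, -1] (x) [3, -2, 3]. So T has rank 1 (it is nonzero).

Yes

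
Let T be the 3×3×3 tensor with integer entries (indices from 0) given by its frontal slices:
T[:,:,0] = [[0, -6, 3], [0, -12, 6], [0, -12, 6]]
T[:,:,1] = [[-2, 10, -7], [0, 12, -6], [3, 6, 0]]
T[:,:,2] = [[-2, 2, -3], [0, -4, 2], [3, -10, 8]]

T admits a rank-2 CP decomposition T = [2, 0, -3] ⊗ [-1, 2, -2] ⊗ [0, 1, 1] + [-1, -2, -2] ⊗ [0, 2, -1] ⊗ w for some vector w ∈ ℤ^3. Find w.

Subtract the known terms from T to get the rank-1 residual R = [-1, -2, -2] ⊗ [0, 2, -1] ⊗ w, so R[i,j,k] = a[i]·b[j]·w[k]. Pick indices with nonzero a[0]·b[1] = (-1)·(2) = -2. Only the fibre through (0,1,·) is needed: R[0,1,:] = T[0,1,:] − Σₗ aₗ[0]bₗ[1]cₗ = [-6, 10, 2] − (2)·(2)·[0, 1, 1] = [-6, 6, -2]. Then w[k] = R[0,1,k] / -2 for each k, giving w = [-6, 6, -2] / -2 = [3, -3, 1].

w = [3, -3, 1]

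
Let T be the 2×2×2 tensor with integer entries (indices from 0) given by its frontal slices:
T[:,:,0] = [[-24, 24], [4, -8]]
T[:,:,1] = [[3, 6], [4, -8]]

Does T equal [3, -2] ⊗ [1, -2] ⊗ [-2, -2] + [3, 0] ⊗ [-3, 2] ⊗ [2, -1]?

Reconstruct entrywise from the claimed factors. For example, T[1,0,0] = 4 and Σₗ aₗ[1]bₗ[0]cₗ[0] = (-2)·(1)·(-2) + (0)·(-3)·(2) = 4; checking all 8 entries, every one matches. The claim holds.

Yes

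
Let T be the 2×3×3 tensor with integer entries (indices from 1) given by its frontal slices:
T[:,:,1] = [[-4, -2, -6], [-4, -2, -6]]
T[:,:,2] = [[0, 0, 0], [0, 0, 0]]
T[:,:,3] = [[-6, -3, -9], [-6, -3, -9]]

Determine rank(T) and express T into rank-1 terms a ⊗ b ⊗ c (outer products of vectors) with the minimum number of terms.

Lower bound: T ≠ 0 (e.g. T[1,1,1] = -4), so rank(T) ≥ 1.
Upper bound: if T = a ⊗ b ⊗ c then every fibre of T is a multiple of the corresponding factor, so read the factors off the fibres through the nonzero entry T[1,1,1] = -4.
The mode-1 fibre T[:,1,1] = [-4, -4] gives a = [1, 1] (primitive direction); the mode-2 fibre T[1,:,1] = [-4, -2, -6] gives b = [2, 1, 3]; then c[k] = T[1,1,k] / (a[1]·b[1]) = [-4, 0, -6] / 2 = [-2, 0, -3].
Expanding [1, 1] ⊗ [2, 1, 3] ⊗ [-2, 0, -3] reproduces all 18 entries of T, so T = [1, 1] ⊗ [2, 1, 3] ⊗ [-2, 0, -3] and rank(T) ≤ 1.
These bounds meet, so rank(T) = 1.
Check entry T[2,1,3] = -6: (1)·(2)·(-3) = -6.

rank(T) = 1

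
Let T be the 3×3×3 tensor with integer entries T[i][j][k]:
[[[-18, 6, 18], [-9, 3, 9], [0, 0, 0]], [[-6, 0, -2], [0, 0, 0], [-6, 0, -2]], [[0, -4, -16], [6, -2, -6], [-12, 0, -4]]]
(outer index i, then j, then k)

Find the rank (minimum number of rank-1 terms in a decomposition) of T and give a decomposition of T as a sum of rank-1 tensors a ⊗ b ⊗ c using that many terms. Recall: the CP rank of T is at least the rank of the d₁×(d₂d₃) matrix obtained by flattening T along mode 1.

Lower bound: the mode-3 unfolding of T (rows indexed by k, columns by (i,j) = (0,0), (0,1), (0,2), (1,0), (1,1), (1,2), (2,0), (2,1), (2,2)) is [[-18, -9, 0, -6, 0, -6, 0, 6, -12], [6, 3, 0, 0, 0, 0, -4, -2, 0], [18, 9, 0, -2, 0, -2, -16, -6, -4]].
There the 2×2 minor on rows k ∈ {0, 1}, columns (i,j) ∈ {(0,0), (1,0)} is det [[-18, -6], [6, 0]] = 36 ≠ 0, so this unfolding has rank ≥ 2; CP rank is at least every unfolding rank, so rank(T) ≥ 2. (Flattening ranks never certify an upper bound on CP rank; for that we must actually write T with 2 rank-1 terms.)
Upper bound — finding two terms. Write S_k = T[:,:,k] for the frontal slices: S₀ = [[-18, -9, 0], [-6, 0, -6], [0, 6, -12]], S₁ = [[6, 3, 0], [0, 0, 0], [-4, -2, 0]], S₂ = [[18, 9, 0], [-2, 0, -2], [-16, -6, -4]].
If T = a₁ ⊗ b₁ ⊗ c₁ + a₂ ⊗ b₂ ⊗ c₂ then each S_k = c₁[k]·a₁b₁ᵀ + c₂[k]·a₂b₂ᵀ. S₀ and S₁ are linearly independent, so a₁b₁ᵀ and a₂b₂ᵀ must span the same plane of matrices: they are the rank-1 matrices of the form x·S₀ + y·S₁.
The 2×2 minor of x·S₀ + y·S₁ on rows {0,1}, columns {0,1} is −54·x² + 18·xy = (-18)·(3·x − y)(x), vanishing at (x:y) = (1:3) and (0:1).
M₁ = S₀ + 3·S₁ = [[0, 0, 0], [-6, 0, -6], [-12, 0, -12]] = (-6)·[0, 1, 2][1, 0, 1]ᵀ and M₂ = S₁ = [[6, 3, 0], [0, 0, 0], [-4, -2, 0]] = [3, 0, -2][2, 1, 0]ᵀ, so take a₁ = [0, 1, 2], b₁ = [1, 0, 1], a₂ = [3, 0, -2], b₂ = [2, 1, 0].
Each slice is an integer combination of E₁ = a₁b₁ᵀ and E₂ = a₂b₂ᵀ: S₀ = −6·E₁ − 3·E₂, S₁ = E₂, S₂ = −2·E₁ + 3·E₂; reading off coefficients, c₁ = [-6, 0, -2] and c₂ = [-3, 1, 3].
Hence T = [0, 1, 2] ⊗ [1, 0, 1] ⊗ [-6, 0, -2] + [3, 0, -2] ⊗ [2, 1, 0] ⊗ [-3, 1, 3], so rank(T) ≤ 2.
These bounds meet, so rank(T) = 2.
Check entry T[1,0,1] = 0: (1)·(1)·(0) + (0)·(2)·(1) = 0.

rank(T) = 2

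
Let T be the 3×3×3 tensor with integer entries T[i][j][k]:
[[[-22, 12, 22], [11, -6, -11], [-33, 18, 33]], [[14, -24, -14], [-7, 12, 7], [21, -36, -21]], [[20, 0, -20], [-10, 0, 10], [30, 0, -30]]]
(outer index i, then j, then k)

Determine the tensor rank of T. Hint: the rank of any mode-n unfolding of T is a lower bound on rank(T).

2

Lower bound: the mode-1 unfolding of T (rows indexed by i, columns by (j,k) = (0,0), (0,1), (0,2), (1,0), (1,1), (1,2), (2,0), (2,1), (2,2)) is [[-22, 12, 22, 11, -6, -11, -33, 18, 33], [14, -24, -14, -7, 12, 7, 21, -36, -21], [20, 0, -20, -10, 0, 10, 30, 0, -30]].
There the 2×2 minor on rows i ∈ {0, 1}, columns (j,k) ∈ {(0,0), (0,1)} is det [[-22, 12], [14, -24]] = 360 ≠ 0, so this unfolding has rank ≥ 2; CP rank is at least every unfolding rank, so rank(T) ≥ 2. (This is only a lower bound: in general the CP rank may exceed every unfolding rank, so we still need to exhibit 2 rank-1 terms summing to T.)
Upper bound — finding two terms. Every mode-2 slice of T is a multiple of one matrix: T[:,j,:] = b[j]·M with b = (2, -1, 3) and M = [[-11, 6, 11], [7, -12, -7], [10, 0, -10]] (rows indexed by i, columns by k). So it suffices to write M as a sum of two rank-1 matrices.
The columns of M satisfy (column 0) = −(column 2), so splitting by columns, M = (6, -12, 0)(0, 1, 0)ᵀ + (11, -7, -10)(-1, 0, 1)ᵀ.
Hence T = (6, -12, 0) ⊗ (2, -1, 3) ⊗ (0, 1, 0) + (11, -7, -10) ⊗ (2, -1, 3) ⊗ (-1, 0, 1), so rank(T) ≤ 2.
These bounds meet, so rank(T) = 2.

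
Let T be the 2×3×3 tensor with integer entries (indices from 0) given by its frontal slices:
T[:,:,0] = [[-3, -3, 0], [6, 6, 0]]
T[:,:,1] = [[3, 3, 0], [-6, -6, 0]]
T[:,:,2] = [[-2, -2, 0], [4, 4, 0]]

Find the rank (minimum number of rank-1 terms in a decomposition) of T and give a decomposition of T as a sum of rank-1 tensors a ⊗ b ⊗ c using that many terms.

Lower bound: T ≠ 0 (e.g. T[0,0,0] = -3), so rank(T) ≥ 1.
Upper bound: if T = a ⊗ b ⊗ c then every fibre of T is a multiple of the corresponding factor, so read the factors off the fibres through the nonzero entry T[0,0,0] = -3.
The mode-1 fibre T[:,0,0] = [-3, 6] gives a = (1, -2) (primitive direction); the mode-2 fibre T[0,:,0] = [-3, -3, 0] gives b = (1, 1, 0); then c[k] = T[0,0,k] / (a[0]·b[0]) = [-3, 3, -2] / 1 = (-3, 3, -2).
Expanding (1, -2) ⊗ (1, 1, 0) ⊗ (-3, 3, -2) reproduces all 18 entries of T, so T = (1, -2) ⊗ (1, 1, 0) ⊗ (-3, 3, -2) and rank(T) ≤ 1.
These bounds meet, so rank(T) = 1.
Check entry T[0,1,0] = -3: (1)·(1)·(-3) = -3.

rank(T) = 1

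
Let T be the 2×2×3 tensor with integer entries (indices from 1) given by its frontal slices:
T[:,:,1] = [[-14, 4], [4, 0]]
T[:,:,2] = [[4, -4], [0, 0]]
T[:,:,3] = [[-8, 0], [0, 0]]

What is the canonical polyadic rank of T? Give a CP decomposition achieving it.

Lower bound: in the mode-3 unfolding of T (rows indexed by k, columns by (i,j)) the 3×3 minor on rows k ∈ {1, 2, 3}, columns (i,j) ∈ {(1,1), (1,2), (2,1)} is det [[-14, 4, 4], [4, -4, 0], [-8, 0, 0]] = -128 ≠ 0, so that unfolding has rank ≥ 3 and hence rank(T) ≥ 3 (CP rank is at least every unfolding rank, though it can be larger).
Upper bound: T is a sum of 3 rank-1 terms, T = (1, -2) ⊗ (1, 0) ⊗ (-2, 0, 0) + (1, 0) ⊗ (1, -1) ⊗ (-4, 4, 0) + (1, 0) ⊗ (1, 0) ⊗ (-8, 0, -8) (written with every a and b primitive with positive leading entry and the scale carried by c; CP decompositions are not unique, and this one is verified by expanding entrywise), so rank(T) ≤ 3.
These bounds meet, so rank(T) = 3.

rank(T) = 3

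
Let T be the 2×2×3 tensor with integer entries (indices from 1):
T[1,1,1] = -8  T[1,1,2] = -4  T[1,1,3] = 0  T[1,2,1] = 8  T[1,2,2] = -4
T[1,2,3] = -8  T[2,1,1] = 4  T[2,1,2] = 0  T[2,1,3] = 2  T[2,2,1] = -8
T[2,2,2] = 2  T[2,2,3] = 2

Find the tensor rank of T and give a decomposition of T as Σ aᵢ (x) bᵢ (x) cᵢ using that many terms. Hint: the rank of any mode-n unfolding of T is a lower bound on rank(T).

rank(T) = 3

Lower bound: in the mode-3 unfolding of T (rows indexed by k, columns by (i,j)) the 3×3 minor on rows k ∈ {1, 2, 3}, columns (i,j) ∈ {(1,1), (1,2), (2,1)} is det [[-8, 8, 4], [-4, -4, 0], [0, -8, 2]] = 256 ≠ 0, so that unfolding has rank ≥ 3 and hence rank(T) ≥ 3 (CP rank is at least every unfolding rank, though it can be larger).
Upper bound: T is a sum of 3 rank-1 terms, T = (0, 1) (x) (1, -1) (x) (4, 0, 2) + (1, 0) (x) (1, 0) (x) (-8, -4, 0) + (2, -1) (x) (0, 1) (x) (4, -2, -4) (one valid choice — decompositions are not unique — normalised so each a, b is primitive with positive first nonzero entry; check it by expanding all entries), so rank(T) ≤ 3.
These bounds meet, so rank(T) = 3.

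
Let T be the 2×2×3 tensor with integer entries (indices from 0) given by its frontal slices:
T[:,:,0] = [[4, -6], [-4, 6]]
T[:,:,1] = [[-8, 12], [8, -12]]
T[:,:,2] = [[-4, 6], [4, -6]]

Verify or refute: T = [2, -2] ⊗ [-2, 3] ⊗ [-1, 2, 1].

Yes

Reconstruct entrywise from the claimed factors. For example, T[0,0,0] = 4 and Σₗ aₗ[0]bₗ[0]cₗ[0] = (2)·(-2)·(-1) = 4; checking all 12 entries, every one matches. The claim holds.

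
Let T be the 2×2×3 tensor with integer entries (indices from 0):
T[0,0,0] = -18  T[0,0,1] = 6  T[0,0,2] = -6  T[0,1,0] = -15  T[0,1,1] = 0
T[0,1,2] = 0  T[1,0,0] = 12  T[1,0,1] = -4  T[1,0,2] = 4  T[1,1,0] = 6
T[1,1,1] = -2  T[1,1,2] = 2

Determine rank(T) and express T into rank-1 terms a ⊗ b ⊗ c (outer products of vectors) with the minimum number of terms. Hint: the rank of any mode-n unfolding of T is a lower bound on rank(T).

Lower bound: in the mode-3 unfolding of T (rows indexed by k, columns by (i,j)) the 2×2 minor on rows k ∈ {0, 1}, columns (i,j) ∈ {(0,0), (0,1)} is det [[-18, -15], [6, 0]] = 90 ≠ 0, so that unfolding has rank ≥ 2 and hence rank(T) ≥ 2 (CP rank is at least every unfolding rank, though it can be larger).
Upper bound: with S_k = T[:,:,k], the two rank-1 terms a₁b₁ᵀ, a₂b₂ᵀ are the rank-1 members of the pencil x·S₀ + y·S₁.
det(x·S₀ + y·S₁) is 72·x² + 12·xy − 12·y² = 12·(3·x − y)(2·x + y), vanishing at (x:y) = (1:3) and (1:-2).
M₁ = S₀ + 3·S₁ = [[0, -15], [0, 0]] = (-15)·[1, 0][0, 1]ᵀ and M₂ = S₀ − 2·S₁ = [[-30, -15], [20, 10]] = (-5)·[3, -2][2, 1]ᵀ, so take a₁ = [1, 0], b₁ = [0, 1], a₂ = [3, -2], b₂ = [2, 1].
Each slice is an integer combination of E₁ = a₁b₁ᵀ and E₂ = a₂b₂ᵀ: S₀ = −6·E₁ − 3·E₂, S₁ = −3·E₁ + E₂, S₂ = 3·E₁ − E₂; reading off coefficients, c₁ = [-6, -3, 3] and c₂ = [-3, 1, -1].
Hence T = [1, 0] ⊗ [0, 1] ⊗ [-6, -3, 3] + [3, -2] ⊗ [2, 1] ⊗ [-3, 1, -1], so rank(T) ≤ 2.
These bounds meet, so rank(T) = 2.

rank(T) = 2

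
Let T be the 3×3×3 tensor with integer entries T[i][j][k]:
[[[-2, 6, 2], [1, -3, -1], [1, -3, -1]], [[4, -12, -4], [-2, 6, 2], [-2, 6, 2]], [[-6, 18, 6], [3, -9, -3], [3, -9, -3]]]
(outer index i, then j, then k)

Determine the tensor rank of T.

1

Lower bound: T ≠ 0 (e.g. T[0,0,0] = -2), so rank(T) ≥ 1.
Upper bound: if T = a ∘ b ∘ c then every fibre of T is a multiple of the corresponding factor, so read the factors off the fibres through the nonzero entry T[0,0,0] = -2.
The mode-1 fibre T[:,0,0] = [-2, 4, -6] gives a = [1, -2, 3] (primitive direction); the mode-2 fibre T[0,:,0] = [-2, 1, 1] gives b = [2, -1, -1]; then c[k] = T[0,0,k] / (a[0]·b[0]) = [-2, 6, 2] / 2 = [-1, 3, 1].
Expanding [1, -2, 3] ∘ [2, -1, -1] ∘ [-1, 3, 1] reproduces all 27 entries of T, so T = [1, -2, 3] ∘ [2, -1, -1] ∘ [-1, 3, 1] and rank(T) ≤ 1.
These bounds meet, so rank(T) = 1.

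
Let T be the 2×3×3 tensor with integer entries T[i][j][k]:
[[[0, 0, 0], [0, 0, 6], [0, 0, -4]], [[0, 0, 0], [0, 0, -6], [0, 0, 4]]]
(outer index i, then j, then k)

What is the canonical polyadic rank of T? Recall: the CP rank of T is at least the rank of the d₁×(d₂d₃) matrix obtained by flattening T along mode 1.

Lower bound: T ≠ 0 (e.g. T[0,1,2] = 6), so rank(T) ≥ 1.
Upper bound: the mode-1 fibre T[:,1,2] = [6, -6] gives a = [1, -1] (primitive direction); the mode-2 fibre T[0,:,2] = [0, 6, -4] gives b = [0, 3, -2]; then c[k] = T[0,1,k] / (a[0]·b[1]) = [0, 0, 6] / 3 = [0, 0, 2].
Expanding [1, -1] (x) [0, 3, -2] (x) [0, 0, 2] reproduces all 18 entries of T, so T = [1, -1] (x) [0, 3, -2] (x) [0, 0, 2] and rank(T) ≤ 1.
These bounds meet, so rank(T) = 1.

1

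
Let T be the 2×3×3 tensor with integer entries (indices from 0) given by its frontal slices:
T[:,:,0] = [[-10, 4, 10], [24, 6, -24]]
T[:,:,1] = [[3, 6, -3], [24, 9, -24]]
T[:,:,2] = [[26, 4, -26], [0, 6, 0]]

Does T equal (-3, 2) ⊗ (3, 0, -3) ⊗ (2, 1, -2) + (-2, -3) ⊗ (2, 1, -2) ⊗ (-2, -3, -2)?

Reconstruct entrywise from the claimed factors. For example, T[0,0,2] = 26 and Σₗ aₗ[0]bₗ[0]cₗ[2] = (-3)·(3)·(-2) + (-2)·(2)·(-2) = 26; checking all 18 entries, every one matches. The claim holds.

Yes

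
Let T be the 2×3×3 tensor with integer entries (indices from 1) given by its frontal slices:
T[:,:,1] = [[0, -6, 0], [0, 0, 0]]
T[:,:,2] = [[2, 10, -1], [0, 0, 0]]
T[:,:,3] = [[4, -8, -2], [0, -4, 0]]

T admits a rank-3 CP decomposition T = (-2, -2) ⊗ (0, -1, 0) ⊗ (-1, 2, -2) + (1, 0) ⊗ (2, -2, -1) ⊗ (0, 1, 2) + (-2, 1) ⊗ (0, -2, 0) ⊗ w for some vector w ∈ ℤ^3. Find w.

w = (-1, 2, 0)

Subtract the known terms from T to get the rank-1 residual R = (-2, 1) ⊗ (0, -2, 0) ⊗ w, so R[i,j,k] = a[i]·b[j]·w[k]. Pick indices with nonzero a[1]·b[2] = (-2)·(-2) = 4. Only the fibre through (1,2,·) is needed: R[1,2,:] = T[1,2,:] − Σₗ aₗ[1]bₗ[2]cₗ = [-6, 10, -8] − (-2)·(-1)·(-1, 2, -2) − (1)·(-2)·(0, 1, 2) = [-4, 8, 0]. Then w[k] = R[1,2,k] / 4 for each k, giving w = [-4, 8, 0] / 4 = (-1, 2, 0).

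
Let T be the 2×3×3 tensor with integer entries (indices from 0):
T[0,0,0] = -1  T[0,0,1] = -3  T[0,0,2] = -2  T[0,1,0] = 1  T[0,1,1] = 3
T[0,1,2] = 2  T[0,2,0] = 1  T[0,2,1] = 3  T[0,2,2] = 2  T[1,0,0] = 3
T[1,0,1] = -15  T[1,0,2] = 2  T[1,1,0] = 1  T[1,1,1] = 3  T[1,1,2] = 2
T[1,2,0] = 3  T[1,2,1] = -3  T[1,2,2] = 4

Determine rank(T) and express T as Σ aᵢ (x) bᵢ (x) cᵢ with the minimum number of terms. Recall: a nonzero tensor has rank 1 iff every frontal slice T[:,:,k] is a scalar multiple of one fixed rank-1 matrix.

Lower bound: in the mode-1 unfolding of T (rows indexed by i, columns by (j,k)) the 2×2 minor on rows i ∈ {0, 1}, columns (j,k) ∈ {(0,0), (0,1)} is det [[-1, -3], [3, -15]] = 24 ≠ 0, so that unfolding has rank ≥ 2 and hence rank(T) ≥ 2 (CP rank is at least every unfolding rank, though it can be larger).
Upper bound: with S_k = T[:,:,k], the two rank-1 terms a₁b₁ᵀ, a₂b₂ᵀ are the rank-1 members of the pencil x·S₀ + y·S₁.
The 2×2 minor of x·S₀ + y·S₁ on rows {0,1}, columns {0,1} is −4·x² + 36·y² = (-4)·(x − 3·y)(x + 3·y), vanishing at (x:y) = (3:1) and (3:-1).
M₁ = 3·S₀ + S₁ = [[-6, 6, 6], [-6, 6, 6]] = (-6)·[1, 1][1, -1, -1]ᵀ and M₂ = 3·S₀ − S₁ = [[0, 0, 0], [24, 0, 12]] = 12·[0, 1][2, 0, 1]ᵀ, so take a₁ = [1, 1], b₁ = [1, -1, -1], a₂ = [0, 1], b₂ = [2, 0, 1].
Each slice is an integer combination of E₁ = a₁b₁ᵀ and E₂ = a₂b₂ᵀ: S₀ = −E₁ + 2·E₂, S₁ = −3·E₁ − 6·E₂, S₂ = −2·E₁ + 2·E₂; reading off coefficients, c₁ = [-1, -3, -2] and c₂ = [2, -6, 2].
Hence T = [1, 1] (x) [1, -1, -1] (x) [-1, -3, -2] + [0, 1] (x) [2, 0, 1] (x) [2, -6, 2], so rank(T) ≤ 2.
These bounds meet, so rank(T) = 2.

rank(T) = 2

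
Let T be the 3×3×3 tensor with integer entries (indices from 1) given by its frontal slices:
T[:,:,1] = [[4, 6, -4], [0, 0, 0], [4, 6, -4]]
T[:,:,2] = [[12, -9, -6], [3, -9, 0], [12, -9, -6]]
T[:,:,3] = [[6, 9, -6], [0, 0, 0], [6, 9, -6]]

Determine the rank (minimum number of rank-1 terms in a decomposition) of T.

Lower bound: the mode-3 unfolding of T (rows indexed by k, columns by (i,j) = (1,1), (1,2), (1,3), (2,1), (2,2), (2,3), (3,1), (3,2), (3,3)) is [[4, 6, -4, 0, 0, 0, 4, 6, -4], [12, -9, -6, 3, -9, 0, 12, -9, -6], [6, 9, -6, 0, 0, 0, 6, 9, -6]].
There the 2×2 minor on rows k ∈ {1, 2}, columns (i,j) ∈ {(1,1), (1,2)} is det [[4, 6], [12, -9]] = -108 ≠ 0, so this unfolding has rank ≥ 2; CP rank is at least every unfolding rank, so rank(T) ≥ 2. (Unfolding ranks only ever bound the CP rank from below — rank(T) can be strictly larger than all of them — so the matching upper bound has to come from an explicit 2-term decomposition.)
Upper bound — finding two terms. Write S_k = T[:,:,k] for the frontal slices: S₁ = [[4, 6, -4], [0, 0, 0], [4, 6, -4]], S₂ = [[12, -9, -6], [3, -9, 0], [12, -9, -6]], S₃ = [[6, 9, -6], [0, 0, 0], [6, 9, -6]].
If T = a₁ (x) b₁ (x) c₁ + a₂ (x) b₂ (x) c₂ then each S_k = c₁[k]·a₁b₁ᵀ + c₂[k]·a₂b₂ᵀ. S₁ and S₂ are linearly independent, so a₁b₁ᵀ and a₂b₂ᵀ must span the same plane of matrices: they are the rank-1 matrices of the form x·S₁ + y·S₂.
The 2×2 minor of x·S₁ + y·S₂ on rows {1,2}, columns {1,2} is −54·xy − 81·y² = (-27)·(2·x + 3·y)(y), vanishing at (x:y) = (3:-2) and (1:0).
M₁ = 3·S₁ − 2·S₂ = [[-12, 36, 0], [-6, 18, 0], [-12, 36, 0]] = (-6)·[2, 1, 2][1, -3, 0]ᵀ and M₂ = S₁ = [[4, 6, -4], [0, 0, 0], [4, 6, -4]] = 2·[1, 0, 1][2, 3, -2]ᵀ, so take a₁ = [2, 1, 2], b₁ = [1, -3, 0], a₂ = [1, 0, 1], b₂ = [2, 3, -2].
Each slice is an integer combination of E₁ = a₁b₁ᵀ and E₂ = a₂b₂ᵀ: S₁ = 2·E₂, S₂ = 3·E₁ + 3·E₂, S₃ = 3·E₂; reading off coefficients, c₁ = [0, 3, 0] and c₂ = [2, 3, 3].
Hence T = [2, 1, 2] (x) [1, -3, 0] (x) [0, 3, 0] + [1, 0, 1] (x) [2, 3, -2] (x) [2, 3, 3], so rank(T) ≤ 2.
These bounds meet, so rank(T) = 2.
Check entry T[2,1,3] = 0: (1)·(1)·(0) + (0)·(2)·(3) = 0.

2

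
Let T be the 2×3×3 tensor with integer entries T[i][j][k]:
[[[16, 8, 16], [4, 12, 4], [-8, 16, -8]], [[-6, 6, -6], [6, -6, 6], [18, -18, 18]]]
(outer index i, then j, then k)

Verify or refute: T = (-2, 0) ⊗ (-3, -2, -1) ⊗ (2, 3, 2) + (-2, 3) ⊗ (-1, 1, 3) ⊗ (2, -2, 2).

No

Reconstruct entry (0,0,1) from the claimed factors: Σₗ aₗ[0]bₗ[0]cₗ[1] = (-2)·(-3)·(3) + (-2)·(-1)·(-2) = 14, but T[0,0,1] = 8. The claim is false.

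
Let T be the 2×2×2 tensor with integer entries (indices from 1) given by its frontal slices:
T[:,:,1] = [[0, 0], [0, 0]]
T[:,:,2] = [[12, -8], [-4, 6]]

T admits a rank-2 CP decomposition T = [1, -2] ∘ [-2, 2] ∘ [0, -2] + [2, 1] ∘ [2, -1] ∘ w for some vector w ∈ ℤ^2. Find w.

Subtract the known terms from T to get the rank-1 residual R = [2, 1] ∘ [2, -1] ∘ w, so R[i,j,k] = a[i]·b[j]·w[k]. Pick indices with nonzero a[1]·b[1] = (2)·(2) = 4. Only the fibre through (1,1,·) is needed: R[1,1,:] = T[1,1,:] − Σₗ aₗ[1]bₗ[1]cₗ = [0, 12] − (1)·(-2)·[0, -2] = [0, 8]. Then w[k] = R[1,1,k] / 4 for each k, giving w = [0, 8] / 4 = [0, 2].

w = [0, 2]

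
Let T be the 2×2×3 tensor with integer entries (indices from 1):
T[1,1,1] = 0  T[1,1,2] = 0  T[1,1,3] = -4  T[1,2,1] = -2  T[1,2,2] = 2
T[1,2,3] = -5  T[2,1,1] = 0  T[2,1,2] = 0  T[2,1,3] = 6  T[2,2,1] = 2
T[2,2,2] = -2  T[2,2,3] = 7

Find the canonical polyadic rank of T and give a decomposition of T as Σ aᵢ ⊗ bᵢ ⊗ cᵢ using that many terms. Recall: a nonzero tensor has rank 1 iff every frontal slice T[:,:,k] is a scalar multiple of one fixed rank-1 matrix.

Lower bound: the mode-2 unfolding of T (rows indexed by j, columns by (i,k) = (1,1), (1,2), (1,3), (2,1), (2,2), (2,3)) is [[0, 0, -4, 0, 0, 6], [-2, 2, -5, 2, -2, 7]].
There the 2×2 minor on rows j ∈ {1, 2}, columns (i,k) ∈ {(1,1), (1,3)} is det [[0, -4], [-2, -5]] = -8 ≠ 0, so this unfolding has rank ≥ 2; CP rank is at least every unfolding rank, so rank(T) ≥ 2. (Flattening ranks never certify an upper bound on CP rank; for that we must actually write T with 2 rank-1 terms.)
Upper bound — finding two terms. Write S_k = T[:,:,k] for the frontal slices: S₁ = [[0, -2], [0, 2]], S₂ = [[0, 2], [0, -2]], S₃ = [[-4, -5], [6, 7]].
If T = a₁ ⊗ b₁ ⊗ c₁ + a₂ ⊗ b₂ ⊗ c₂ then each S_k = c₁[k]·a₁b₁ᵀ + c₂[k]·a₂b₂ᵀ. S₁ and S₃ are linearly independent, so a₁b₁ᵀ and a₂b₂ᵀ must span the same plane of matrices: they are the rank-1 matrices of the form x·S₁ + y·S₃.
det(x·S₁ + y·S₃) is 4·xy + 2·y² = 2·(y)(2·x + y), vanishing at (x:y) = (1:0) and (1:-2).
M₁ = S₁ = [[0, -2], [0, 2]] = (-2)·[1, -1][0, 1]ᵀ and M₂ = S₁ − 2·S₃ = [[8, 8], [-12, -12]] = 4·[2, -3][1, 1]ᵀ, so take a₁ = [1, -1], b₁ = [0, 1], a₂ = [2, -3], b₂ = [1, 1].
Each slice is an integer combination of E₁ = a₁b₁ᵀ and E₂ = a₂b₂ᵀ: S₁ = −2·E₁, S₂ = 2·E₁, S₃ = −E₁ − 2·E₂; reading off coefficients, c₁ = [-2, 2, -1] and c₂ = [0, 0, -2].
Hence T = [1, -1] ⊗ [0, 1] ⊗ [-2, 2, -1] + [2, -3] ⊗ [1, 1] ⊗ [0, 0, -2], so rank(T) ≤ 2.
These bounds meet, so rank(T) = 2.

rank(T) = 2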